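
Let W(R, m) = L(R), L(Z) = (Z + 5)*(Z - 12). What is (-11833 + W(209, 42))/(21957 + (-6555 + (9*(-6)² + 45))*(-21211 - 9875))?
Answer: 30325/192319953 ≈ 0.00015768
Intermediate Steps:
L(Z) = (-12 + Z)*(5 + Z) (L(Z) = (5 + Z)*(-12 + Z) = (-12 + Z)*(5 + Z))
W(R, m) = -60 + R² - 7*R
(-11833 + W(209, 42))/(21957 + (-6555 + (9*(-6)² + 45))*(-21211 - 9875)) = (-11833 + (-60 + 209² - 7*209))/(21957 + (-6555 + (9*(-6)² + 45))*(-21211 - 9875)) = (-11833 + (-60 + 43681 - 1463))/(21957 + (-6555 + (9*36 + 45))*(-31086)) = (-11833 + 42158)/(21957 + (-6555 + (324 + 45))*(-31086)) = 30325/(21957 + (-6555 + 369)*(-31086)) = 30325/(21957 - 6186*(-31086)) = 30325/(21957 + 192297996) = 30325/192319953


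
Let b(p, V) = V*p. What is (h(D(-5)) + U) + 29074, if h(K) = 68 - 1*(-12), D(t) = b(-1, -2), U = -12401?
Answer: 16753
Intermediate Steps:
D(t) = 2 (D(t) = -2*(-1) = 2)
h(K) = 80 (h(K) = 68 + 12 = 80)
(h(D(-5)) + U) + 29074 = (80 - 12401) + 29074 = -12321 + 29074 = 16753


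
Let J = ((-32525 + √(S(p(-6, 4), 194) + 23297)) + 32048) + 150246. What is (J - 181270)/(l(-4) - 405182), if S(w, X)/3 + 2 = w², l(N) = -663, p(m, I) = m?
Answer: 31501/405845 - √23399/405845 ≈ 0.077241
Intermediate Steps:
S(w, X) = -6 + 3*w²
J = 149769 + √23399 (J = ((-32525 + √((-6 + 3*(-6)²) + 23297)) + 32048) + 150246 = ((-32525 + √((-6 + 3*36) + 23297)) + 32048) + 150246 = ((-32525 + √((-6 + 108) + 23297)) + 32048) + 150246 = ((-32525 + √(102 + 23297)) + 32048) + 150246 = ((-32525 + √23399) + 32048) + 150246 = (-477 + √23399) + 150246 = 149769 + √23399 ≈ 1.4992e+5)
(J - 181270)/(l(-4) - 405182) = ((149769 + √23399) - 181270)/(-663 - 405182) = (-31501 + √23399)/(-405845) = (-31501 + √23399)*(-1/405845) = 31501/405845 - √23399/405845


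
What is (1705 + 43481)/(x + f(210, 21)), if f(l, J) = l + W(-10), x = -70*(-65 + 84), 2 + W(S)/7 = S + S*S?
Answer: -7531/84 ≈ -89.655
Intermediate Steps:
W(S) = -14 + 7*S + 7*S² (W(S) = -14 + 7*(S + S*S) = -14 + 7*(S + S²) = -14 + (7*S + 7*S²) = -14 + 7*S + 7*S²)
x = -1330 (x = -70*19 = -1330)
f(l, J) = 616 + l (f(l, J) = l + (-14 + 7*(-10) + 7*(-10)²) = l + (-14 - 70 + 7*100) = l + (-14 - 70 + 700) = l + 616 = 616 + l)
(1705 + 43481)/(x + f(210, 21)) = (1705 + 43481)/(-1330 + (616 + 210)) = 45186/(-1330 + 826) = 45186/(-504) = 45186*(-1/504) = -7531/84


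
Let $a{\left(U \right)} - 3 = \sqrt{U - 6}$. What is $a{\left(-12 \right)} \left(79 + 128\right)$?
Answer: $621 + 621 i \sqrt{2} \approx 621.0 + 878.23 i$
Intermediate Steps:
$a{\left(U \right)} = 3 + \sqrt{-6 + U}$ ($a{\left(U \right)} = 3 + \sqrt{U - 6} = 3 + \sqrt{-6 + U}$)
$a{\left(-12 \right)} \left(79 + 128\right) = \left(3 + \sqrt{-6 - 12}\right) \left(79 + 128\right) = \left(3 + \sqrt{-18}\right) 207 = \left(3 + 3 i \sqrt{2}\right) 207 = 621 + 621 i \sqrt{2}$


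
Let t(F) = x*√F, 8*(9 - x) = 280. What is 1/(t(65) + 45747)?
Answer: 3519/160980313 + 2*√65/160980313 ≈ 2.1960e-5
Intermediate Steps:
x = -26 (x = 9 - ⅛*280 = 9 - 35 = -26)
t(F) = -26*√F
1/(t(65) + 45747) = 1/(-26*√65 + 45747) = 1/(45747 - 26*√65)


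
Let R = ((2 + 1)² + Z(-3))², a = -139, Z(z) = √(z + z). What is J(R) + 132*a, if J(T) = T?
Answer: -18273 + 18*I*√6 ≈ -18273.0 + 44.091*I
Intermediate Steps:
Z(z) = √2*√z (Z(z) = √(2*z) = √2*√z)
R = (9 + I*√6)² (R = ((2 + 1)² + √2*√(-3))² = (3² + √2*(I*√3))² = (9 + I*√6)² ≈ 75.0 + 44.091*I)
J(R) + 132*a = (9 + I*√6)² + 132*(-139) = (9 + I*√6)² - 18348 = -18348 + (9 + I*√6)²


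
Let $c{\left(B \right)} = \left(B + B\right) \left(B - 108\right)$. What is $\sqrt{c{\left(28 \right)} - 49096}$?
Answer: $2 i \sqrt{13394} \approx 231.46 i$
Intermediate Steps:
$c{\left(B \right)} = 2 B \left(-108 + B\right)$
$\sqrt{c{\left(28 \right)} - 49096} = \sqrt{2 \cdot 28 \left(-108 + 28\right) - 49096} = \sqrt{2 \cdot 28 \left(-80\right) - 49096} = \sqrt{-4480 - 49096} = \sqrt{-53576} = 2 i \sqrt{13394}$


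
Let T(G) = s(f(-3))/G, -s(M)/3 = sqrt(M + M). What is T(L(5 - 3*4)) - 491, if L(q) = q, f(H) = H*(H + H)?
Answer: -3419/7 ≈ -488.43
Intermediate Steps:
f(H) = 2*H**2 (f(H) = H*(2*H) = 2*H**2)
s(M) = -3*sqrt(2)*sqrt(M) (s(M) = -3*sqrt(M + M) = -3*sqrt(2)*sqrt(M))
T(G) = -18/G (T(G) = (-3*sqrt(2)*sqrt(2*(-3)**2))/G = (-3*sqrt(2)*sqrt(2*9))/G = (-3*sqrt(2)*sqrt(18))/G = (-3*sqrt(2)*3*sqrt(2))/G = -18/G)
T(L(5 - 3*4)) - 491 = -18/(5 - 3*4) - 491 = -18/(5 - 12) - 491 = -18/(-7) - 491 = -18*(-1/7) - 491 = 18/7 - 491 = -3419/7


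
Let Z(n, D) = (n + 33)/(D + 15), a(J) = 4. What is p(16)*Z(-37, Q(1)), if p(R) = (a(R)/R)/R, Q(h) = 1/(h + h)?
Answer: -1/248 ≈ -0.0040323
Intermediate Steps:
Q(h) = 1/(2*h)
Z(n, D) = (33 + n)/(15 + D)
p(R) = 4/R**2 (p(R) = (4/R)/R = 4/R**2)
p(16)*Z(-37, Q(1)) = (4/16**2)*((33 - 37)/(15 + (1/2)/1)) = (4*(1/256))*(-4/(15 + (1/2)*1)) = (-4/(15 + 1/2))/64 = (-4/(31/2))/64 = ((2/31)*(-4))/64 = (1/64)*(-8/31) = -1/248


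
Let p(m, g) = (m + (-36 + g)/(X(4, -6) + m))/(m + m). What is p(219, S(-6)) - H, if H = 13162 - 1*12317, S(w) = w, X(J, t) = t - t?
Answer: -27002057/31974 ≈ -844.50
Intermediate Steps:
X(J, t) = 0
H = 845 (H = 13162 - 12317 = 845)
p(m, g) = (m + (-36 + g)/m)/(2*m) (p(m, g) = (m + (-36 + g)/(0 + m))/(m + m) = (m + (-36 + g)/m)/((2*m)) = (m + (-36 + g)/m)*(1/(2*m)) = (m + (-36 + g)/m)/(2*m))
p(219, S(-6)) - H = (½)*(-36 - 6 + 219²)/219² - 1*845 = (½)*(1/47961)*(-36 - 6 + 47961) - 845 = (½)*(1/47961)*47919 - 845 = 15973/31974 - 845 = -27002057/31974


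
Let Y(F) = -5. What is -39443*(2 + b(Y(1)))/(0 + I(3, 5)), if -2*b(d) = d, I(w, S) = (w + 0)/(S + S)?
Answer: -591645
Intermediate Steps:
I(w, S) = w/(2*S) (I(w, S) = w/((2*S)) = w*(1/(2*S)) = w/(2*S))
b(d) = -d/2
-39443*(2 + b(Y(1)))/(0 + I(3, 5)) = -39443*(2 - ½*(-5))/(0 + (½)*3/5) = -39443*(2 + 5/2)/(0 + (½)*3*(⅕)) = -354987/(2*(0 + 3/10)) = -354987/(2*3/10) = -354987*10/(2*3) = -39443*15 = -591645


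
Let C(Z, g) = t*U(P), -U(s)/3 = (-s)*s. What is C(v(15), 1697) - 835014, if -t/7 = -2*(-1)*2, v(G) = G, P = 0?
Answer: -835014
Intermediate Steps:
U(s) = 3*s**2 (U(s) = -3*(-s)*s = -(-3)*s**2 = 3*s**2)
t = -28 (t = -7*(-2*(-1))*2 = -14*2 = -7*4 = -28)
C(Z, g) = 0 (C(Z, g) = -84*0**2 = -84*0 = -28*0 = 0)
C(v(15), 1697) - 835014 = 0 - 835014 = -835014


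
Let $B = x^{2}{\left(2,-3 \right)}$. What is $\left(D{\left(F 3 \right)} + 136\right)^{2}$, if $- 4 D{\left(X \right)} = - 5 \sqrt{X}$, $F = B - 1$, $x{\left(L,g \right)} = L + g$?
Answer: $18496$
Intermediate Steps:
$B = 1$ ($B = \left(2 - 3\right)^{2} = \left(-1\right)^{2} = 1$)
$F = 0$ ($F = 1 - 1 = 0$)
$D{\left(X \right)} = \frac{5 \sqrt{X}}{4}$ ($D{\left(X \right)} = - \frac{\left(-5\right) \sqrt{X}}{4} = \frac{5 \sqrt{X}}{4}$)
$\left(D{\left(F 3 \right)} + 136\right)^{2} = \left(\frac{5 \sqrt{0 \cdot 3}}{4} + 136\right)^{2} = \left(\frac{5 \sqrt{0}}{4} + 136\right)^{2} = \left(\frac{5}{4} \cdot 0 + 136\right)^{2} = \left(0 + 136\right)^{2} = 136^{2} = 18496$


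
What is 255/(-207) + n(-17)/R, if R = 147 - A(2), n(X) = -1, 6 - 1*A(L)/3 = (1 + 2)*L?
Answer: -1396/1127 ≈ -1.2387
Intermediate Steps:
A(L) = 18 - 9*L (A(L) = 18 - 3*(1 + 2)*L = 18 - 9*L)
R = 147 (R = 147 - (18 - 9*2) = 147 - (18 - 18) = 147 - 1*0 = 147 + 0 = 147)
255/(-207) + n(-17)/R = 255/(-207) - 1/147 = 255*(-1/207) - 1*1/147 = -85/69 - 1/147 = -1396/1127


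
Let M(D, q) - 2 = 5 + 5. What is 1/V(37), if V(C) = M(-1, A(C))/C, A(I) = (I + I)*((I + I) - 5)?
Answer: 37/12 ≈ 3.0833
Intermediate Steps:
A(I) = 2*I*(-5 + 2*I) (A(I) = (2*I)*(2*I - 5) = (2*I)*(-5 + 2*I) = 2*I*(-5 + 2*I))
M(D, q) = 12 (M(D, q) = 2 + (5 + 5) = 2 + 10 = 12)
V(C) = 12/C
1/V(37) = 1/(12/37) = 37/12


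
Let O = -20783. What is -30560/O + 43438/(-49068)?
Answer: 298373063/509890122 ≈ 0.58517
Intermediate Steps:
-30560/O + 43438/(-49068) = -30560/(-20783) + 43438/(-49068) = -30560*(-1/20783) + 43438*(-1/49068) = 30560/20783 - 21719/24534 = 298373063/509890122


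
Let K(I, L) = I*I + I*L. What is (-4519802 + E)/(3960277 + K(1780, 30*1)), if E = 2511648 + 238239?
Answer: -252845/1026011 ≈ -0.24643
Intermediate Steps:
K(I, L) = I² + I*L
E = 2749887
(-4519802 + E)/(3960277 + K(1780, 30*1)) = (-4519802 + 2749887)/(3960277 + 1780*(1780 + 30*1)) = -1769915/(3960277 + 1780*(1780 + 30)) = -1769915/(3960277 + 1780*1810) = -1769915/(3960277 + 3221800) = -1769915/7182077 = -1769915*1/7182077 = -252845/1026011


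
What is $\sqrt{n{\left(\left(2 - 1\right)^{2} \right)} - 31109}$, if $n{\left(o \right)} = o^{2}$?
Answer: $2 i \sqrt{7777} \approx 176.37 i$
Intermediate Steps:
$\sqrt{n{\left(\left(2 - 1\right)^{2} \right)} - 31109} = \sqrt{\left(\left(2 - 1\right)^{2}\right)^{2} - 31109} = \sqrt{\left(1^{2}\right)^{2} - 31109} = \sqrt{1^{2} - 31109} = \sqrt{1 - 31109} = \sqrt{-31108} = 2 i \sqrt{7777}$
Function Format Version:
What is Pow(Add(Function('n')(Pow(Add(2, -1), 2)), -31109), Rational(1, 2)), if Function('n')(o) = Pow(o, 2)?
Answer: Mul(2, I, Pow(7777, Rational(1, 2))) ≈ Mul(176.37, I)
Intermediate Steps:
Pow(Add(Function('n')(Pow(Add(2, -1), 2)), -31109), Rational(1, 2)) = Pow(Add(Pow(Pow(Add(2, -1), 2), 2), -31109), Rational(1, 2)) = Pow(Add(Pow(Pow(1, 2), 2), -31109), Rational(1, 2)) = Pow(Add(Pow(1, 2), -31109), Rational(1, 2)) = Pow(Add(1, -31109), Rational(1, 2)) = Pow(-31108, Rational(1, 2)) = Mul(2, I, Pow(7777, Rational(1, 2)))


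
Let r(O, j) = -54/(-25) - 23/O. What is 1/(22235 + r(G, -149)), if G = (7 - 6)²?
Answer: 25/555354 ≈ 4.5016e-5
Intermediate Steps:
G = 1 (G = 1² = 1)
r(O, j) = 54/25 - 23/O (r(O, j) = -54*(-1/25) - 23/O = 54/25 - 23/O)
1/(22235 + r(G, -149)) = 1/(22235 + (54/25 - 23/1)) = 1/(22235 + (54/25 - 23*1)) = 1/(22235 + (54/25 - 23)) = 1/(22235 - 521/25) = 1/(555354/25) = 25/555354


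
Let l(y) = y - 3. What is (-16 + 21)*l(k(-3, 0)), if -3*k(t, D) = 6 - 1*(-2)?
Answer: -85/3 ≈ -28.333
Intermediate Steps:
k(t, D) = -8/3 (k(t, D) = -(6 - 1*(-2))/3 = -(6 + 2)/3 = -⅓*8 = -8/3)
l(y) = -3 + y
(-16 + 21)*l(k(-3, 0)) = (-16 + 21)*(-3 - 8/3) = 5*(-17/3) = -85/3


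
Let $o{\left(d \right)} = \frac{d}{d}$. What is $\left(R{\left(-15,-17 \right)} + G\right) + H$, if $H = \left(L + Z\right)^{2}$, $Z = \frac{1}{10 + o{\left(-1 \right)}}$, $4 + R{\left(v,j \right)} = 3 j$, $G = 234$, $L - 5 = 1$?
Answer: $\frac{26148}{121} \approx 216.1$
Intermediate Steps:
$L = 6$ ($L = 5 + 1 = 6$)
$o{\left(d \right)} = 1$
$R{\left(v,j \right)} = -4 + 3 j$
$Z = \frac{1}{11}$ ($Z = \frac{1}{10 + 1} = \frac{1}{11} \approx 0.090909$)
$H = \frac{4489}{121}$ ($H = \left(6 + \frac{1}{11}\right)^{2} = \left(\frac{67}{11}\right)^{2} = \frac{4489}{121} \approx 37.099$)
$\left(R{\left(-15,-17 \right)} + G\right) + H = \left(\left(-4 + 3 \left(-17\right)\right) + 234\right) + \frac{4489}{121} = \left(\left(-4 - 51\right) + 234\right) + \frac{4489}{121} = \left(-55 + 234\right) + \frac{4489}{121} = 179 + \frac{4489}{121} = \frac{26148}{121}$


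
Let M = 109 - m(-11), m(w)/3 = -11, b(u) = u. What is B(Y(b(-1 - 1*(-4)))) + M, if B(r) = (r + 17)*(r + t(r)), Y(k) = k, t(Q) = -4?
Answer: 122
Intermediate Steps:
m(w) = -33 (m(w) = 3*(-11) = -33)
B(r) = (-4 + r)*(17 + r) (B(r) = (r + 17)*(r - 4) = (17 + r)*(-4 + r) = (-4 + r)*(17 + r))
M = 142 (M = 109 - 1*(-33) = 109 + 33 = 142)
B(Y(b(-1 - 1*(-4)))) + M = (-68 + (-1 - 1*(-4))**2 + 13*(-1 - 1*(-4))) + 142 = (-68 + (-1 + 4)**2 + 13*(-1 + 4)) + 142 = (-68 + 3**2 + 13*3) + 142 = (-68 + 9 + 39) + 142 = -20 + 142 = 122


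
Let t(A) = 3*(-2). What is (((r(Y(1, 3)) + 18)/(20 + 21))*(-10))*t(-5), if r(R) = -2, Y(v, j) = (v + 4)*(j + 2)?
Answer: 960/41 ≈ 23.415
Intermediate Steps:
t(A) = -6
Y(v, j) = (2 + j)*(4 + v) (Y(v, j) = (4 + v)*(2 + j) = (2 + j)*(4 + v))
(((r(Y(1, 3)) + 18)/(20 + 21))*(-10))*t(-5) = (((-2 + 18)/(20 + 21))*(-10))*(-6) = ((16/41)*(-10))*(-6) = -160/41*(-6) = 960/41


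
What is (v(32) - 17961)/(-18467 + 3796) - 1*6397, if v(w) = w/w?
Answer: -93832427/14671 ≈ -6395.8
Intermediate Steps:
v(w) = 1
(v(32) - 17961)/(-18467 + 3796) - 1*6397 = (1 - 17961)/(-18467 + 3796) - 1*6397 = -17960/(-14671) - 6397 = -17960*(-1/14671) - 6397 = 17960/14671 - 6397 = -93832427/14671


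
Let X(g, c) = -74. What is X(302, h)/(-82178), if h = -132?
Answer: 37/41089 ≈ 0.00090048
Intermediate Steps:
X(302, h)/(-82178) = -74/(-82178) = -74*(-1/82178) = 37/41089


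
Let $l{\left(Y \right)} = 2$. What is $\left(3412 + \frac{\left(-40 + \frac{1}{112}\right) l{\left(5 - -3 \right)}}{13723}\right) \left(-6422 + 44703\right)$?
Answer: $\frac{100375713444137}{768488} \approx 1.3061 \cdot 10^{8}$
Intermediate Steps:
$\left(3412 + \frac{\left(-40 + \frac{1}{112}\right) l{\left(5 - -3 \right)}}{13723}\right) \left(-6422 + 44703\right) = \left(3412 + \frac{\left(-40 + \frac{1}{112}\right) 2}{13723}\right) \left(-6422 + 44703\right) = \left(3412 + \left(-40 + \frac{1}{112}\right) 2 \cdot \frac{1}{13723}\right) 38281 = \left(3412 + \left(- \frac{4479}{112}\right) 2 \cdot \frac{1}{13723}\right) 38281 = \left(3412 - \frac{4479}{768488}\right) 38281 = \frac{2622076577}{768488} \cdot 38281 = \frac{100375713444137}{768488}$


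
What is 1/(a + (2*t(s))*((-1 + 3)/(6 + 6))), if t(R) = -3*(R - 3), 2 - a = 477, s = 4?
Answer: -1/476 ≈ -0.0021008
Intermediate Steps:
a = -475 (a = 2 - 1*477 = 2 - 477 = -475)
t(R) = 9 - 3*R (t(R) = -3*(-3 + R) = 9 - 3*R)
1/(a + (2*t(s))*((-1 + 3)/(6 + 6))) = 1/(-475 + (2*(9 - 3*4))*((-1 + 3)/(6 + 6))) = 1/(-475 + (2*(9 - 12))*(2/12)) = 1/(-475 + (2*(-3))*(2*(1/12))) = 1/(-475 - 6*⅙) = 1/(-475 - 1) = 1/(-476) = -1/476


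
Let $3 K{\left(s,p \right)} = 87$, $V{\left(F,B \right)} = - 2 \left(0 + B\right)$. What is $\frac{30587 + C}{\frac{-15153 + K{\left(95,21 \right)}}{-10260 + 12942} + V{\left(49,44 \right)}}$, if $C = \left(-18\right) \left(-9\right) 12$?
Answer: $- \frac{43624071}{125570} \approx -347.41$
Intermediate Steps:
$V{\left(F,B \right)} = - 2 B$
$C = 1944$ ($C = 162 \cdot 12 = 1944$)
$K{\left(s,p \right)} = 29$ ($K{\left(s,p \right)} = \frac{1}{3} \cdot 87 = 29$)
$\frac{30587 + C}{\frac{-15153 + K{\left(95,21 \right)}}{-10260 + 12942} + V{\left(49,44 \right)}} = \frac{30587 + 1944}{\frac{-15153 + 29}{-10260 + 12942} - 88} = \frac{32531}{- \frac{15124}{2682} - 88} = \frac{32531}{\left(-15124\right) \frac{1}{2682} - 88} = \frac{32531}{- \frac{7562}{1341} - 88} = \frac{32531}{- \frac{125570}{1341}} = 32531 \left(- \frac{1341}{125570}\right) = - \frac{43624071}{125570}$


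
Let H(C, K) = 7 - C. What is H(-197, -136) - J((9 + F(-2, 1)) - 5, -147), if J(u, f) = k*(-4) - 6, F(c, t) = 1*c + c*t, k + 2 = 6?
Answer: 226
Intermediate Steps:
k = 4 (k = -2 + 6 = 4)
F(c, t) = c + c*t
J(u, f) = -22 (J(u, f) = 4*(-4) - 6 = -16 - 6 = -22)
H(-197, -136) - J((9 + F(-2, 1)) - 5, -147) = (7 - 1*(-197)) - 1*(-22) = (7 + 197) + 22 = 204 + 22 = 226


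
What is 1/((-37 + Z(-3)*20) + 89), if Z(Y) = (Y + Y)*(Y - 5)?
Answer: 1/1012 ≈ 0.00098814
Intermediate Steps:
Z(Y) = 2*Y*(-5 + Y) (Z(Y) = (2*Y)*(-5 + Y) = 2*Y*(-5 + Y))
1/((-37 + Z(-3)*20) + 89) = 1/((-37 + (2*(-3)*(-5 - 3))*20) + 89) = 1/((-37 + (2*(-3)*(-8))*20) + 89) = 1/((-37 + 48*20) + 89) = 1/((-37 + 960) + 89) = 1/(923 + 89) = 1/1012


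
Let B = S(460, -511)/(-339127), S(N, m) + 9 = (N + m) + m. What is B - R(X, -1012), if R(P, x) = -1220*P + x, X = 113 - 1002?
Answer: -367467164565/339127 ≈ -1.0836e+6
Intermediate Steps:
S(N, m) = -9 + N + 2*m (S(N, m) = -9 + ((N + m) + m) = -9 + (N + 2*m) = -9 + N + 2*m)
X = -889
R(P, x) = x - 1220*P
B = 571/339127 (B = (-9 + 460 + 2*(-511))/(-339127) = (-9 + 460 - 1022)*(-1/339127) = -571*(-1/339127) = 571/339127 ≈ 0.0016837)
B - R(X, -1012) = 571/339127 - (-1012 - 1220*(-889)) = 571/339127 - (-1012 + 1084580) = 571/339127 - 1*1083568 = 571/339127 - 1083568 = -367467164565/339127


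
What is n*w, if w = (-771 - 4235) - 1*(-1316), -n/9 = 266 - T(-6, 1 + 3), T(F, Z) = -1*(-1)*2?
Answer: 8767440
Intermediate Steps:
T(F, Z) = 2 (T(F, Z) = 1*2 = 2)
n = -2376 (n = -9*(266 - 1*2) = -9*(266 - 2) = -9*264 = -2376)
w = -3690 (w = -5006 + 1316 = -3690)
n*w = -2376*(-3690) = 8767440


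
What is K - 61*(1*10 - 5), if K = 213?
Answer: -92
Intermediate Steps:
K - 61*(1*10 - 5) = 213 - 61*(1*10 - 5) = 213 - 61*(10 - 5) = 213 - 61*5 = 213 - 305 = -92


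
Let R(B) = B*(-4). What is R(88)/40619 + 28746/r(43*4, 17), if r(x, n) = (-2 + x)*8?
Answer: 583577527/27620920 ≈ 21.128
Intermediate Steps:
r(x, n) = -16 + 8*x
R(B) = -4*B
R(88)/40619 + 28746/r(43*4, 17) = -4*88/40619 + 28746/(-16 + 8*(43*4)) = -352*1/40619 + 28746/(-16 + 8*172) = -352/40619 + 28746/(-16 + 1376) = -352/40619 + 28746/1360 = -352/40619 + 28746*(1/1360) = -352/40619 + 14373/680 = 583577527/27620920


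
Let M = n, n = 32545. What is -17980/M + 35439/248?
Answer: 229780643/1614232 ≈ 142.35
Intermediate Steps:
M = 32545
-17980/M + 35439/248 = -17980/32545 + 35439/248 = -17980*1/32545 + 35439*(1/248) = -3596/6509 + 35439/248 = 229780643/1614232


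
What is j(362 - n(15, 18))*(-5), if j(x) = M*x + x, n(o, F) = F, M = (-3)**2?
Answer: -17200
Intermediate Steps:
M = 9
j(x) = 10*x (j(x) = 9*x + x = 10*x)
j(362 - n(15, 18))*(-5) = (10*(362 - 1*18))*(-5) = (10*(362 - 18))*(-5) = (10*344)*(-5) = 3440*(-5) = -17200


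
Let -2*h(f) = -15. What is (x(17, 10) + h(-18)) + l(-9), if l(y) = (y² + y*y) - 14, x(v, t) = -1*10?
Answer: 291/2 ≈ 145.50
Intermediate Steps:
x(v, t) = -10
h(f) = 15/2 (h(f) = -½*(-15) = 15/2)
l(y) = -14 + 2*y² (l(y) = (y² + y²) - 14 = 2*y² - 14 = -14 + 2*y²)
(x(17, 10) + h(-18)) + l(-9) = (-10 + 15/2) + (-14 + 2*(-9)²) = -5/2 + (-14 + 2*81) = -5/2 + (-14 + 162) = -5/2 + 148 = 291/2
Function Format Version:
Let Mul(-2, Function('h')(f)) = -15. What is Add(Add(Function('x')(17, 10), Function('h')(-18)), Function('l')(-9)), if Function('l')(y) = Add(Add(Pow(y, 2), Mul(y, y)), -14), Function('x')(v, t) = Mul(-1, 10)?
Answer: Rational(291, 2) ≈ 145.50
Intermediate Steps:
Function('x')(v, t) = -10
Function('h')(f) = Rational(15, 2) (Function('h')(f) = Mul(Rational(-1, 2), -15) = Rational(15, 2))
Function('l')(y) = Add(-14, Mul(2, Pow(y, 2))) (Function('l')(y) = Add(Add(Pow(y, 2), Pow(y, 2)), -14) = Add(Mul(2, Pow(y, 2)), -14) = Add(-14, Mul(2, Pow(y, 2))))
Add(Add(Function('x')(17, 10), Function('h')(-18)), Function('l')(-9)) = Add(Add(-10, Rational(15, 2)), Add(-14, Mul(2, Pow(-9, 2)))) = Add(Rational(-5, 2), Add(-14, Mul(2, 81))) = Add(Rational(-5, 2), Add(-14, 162)) = Add(Rational(-5, 2), 148) = Rational(291, 2)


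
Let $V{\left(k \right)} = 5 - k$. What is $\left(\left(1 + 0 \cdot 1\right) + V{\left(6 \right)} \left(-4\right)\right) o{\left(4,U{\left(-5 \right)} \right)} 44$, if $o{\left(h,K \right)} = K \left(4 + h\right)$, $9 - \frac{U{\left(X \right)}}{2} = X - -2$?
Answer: $42240$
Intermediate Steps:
$U{\left(X \right)} = 14 - 2 X$ ($U{\left(X \right)} = 18 - 2 \left(X - -2\right) = 18 - 2 \left(X + 2\right) = 18 - 2 \left(2 + X\right) = 18 - \left(4 + 2 X\right) = 14 - 2 X$)
$\left(\left(1 + 0 \cdot 1\right) + V{\left(6 \right)} \left(-4\right)\right) o{\left(4,U{\left(-5 \right)} \right)} 44 = \left(\left(1 + 0 \cdot 1\right) + \left(5 - 6\right) \left(-4\right)\right) \left(14 - -10\right) \left(4 + 4\right) 44 = \left(\left(1 + 0\right) + \left(5 - 6\right) \left(-4\right)\right) \left(14 + 10\right) 8 \cdot 44 = \left(1 - -4\right) 24 \cdot 8 \cdot 44 = \left(1 + 4\right) 192 \cdot 44 = 5 \cdot 192 \cdot 44 = 960 \cdot 44 = 42240$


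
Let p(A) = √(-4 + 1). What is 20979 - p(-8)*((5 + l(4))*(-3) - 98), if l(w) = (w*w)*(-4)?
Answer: 20979 - 79*I*√3 ≈ 20979.0 - 136.83*I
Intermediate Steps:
p(A) = I*√3 (p(A) = √(-3) = I*√3)
l(w) = -4*w² (l(w) = w²*(-4) = -4*w²)
20979 - p(-8)*((5 + l(4))*(-3) - 98) = 20979 - I*√3*((5 - 4*4²)*(-3) - 98) = 20979 - I*√3*((5 - 4*16)*(-3) - 98) = 20979 - I*√3*((5 - 64)*(-3) - 98) = 20979 - I*√3*(-59*(-3) - 98) = 20979 - I*√3*(177 - 98) = 20979 - I*√3*79 = 20979 - 79*I*√3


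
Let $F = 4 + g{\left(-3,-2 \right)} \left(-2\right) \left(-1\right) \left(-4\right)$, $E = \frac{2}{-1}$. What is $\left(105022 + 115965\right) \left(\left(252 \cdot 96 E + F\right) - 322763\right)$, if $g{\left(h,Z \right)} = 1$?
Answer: $-82019546037$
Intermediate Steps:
$E = -2$ ($E = 2 \left(-1\right) = -2$)
$F = -4$ ($F = 4 + 1 \left(-2\right) \left(-1\right) \left(-4\right) = 4 + 1 \cdot 2 \left(-4\right) = 4 + 1 \left(-8\right) = 4 - 8 = -4$)
$\left(105022 + 115965\right) \left(\left(252 \cdot 96 E + F\right) - 322763\right) = \left(105022 + 115965\right) \left(\left(252 \cdot 96 \left(-2\right) - 4\right) - 322763\right) = 220987 \left(\left(252 \left(-192\right) - 4\right) - 322763\right) = 220987 \left(\left(-48384 - 4\right) - 322763\right) = 220987 \left(-48388 - 322763\right) = 220987 \left(-371151\right) = -82019546037$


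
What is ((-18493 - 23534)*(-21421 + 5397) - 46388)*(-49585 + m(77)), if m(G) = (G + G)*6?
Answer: -32768038085860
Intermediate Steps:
m(G) = 12*G (m(G) = (2*G)*6 = 12*G)
((-18493 - 23534)*(-21421 + 5397) - 46388)*(-49585 + m(77)) = ((-18493 - 23534)*(-21421 + 5397) - 46388)*(-49585 + 12*77) = (-42027*(-16024) - 46388)*(-49585 + 924) = (673440648 - 46388)*(-48661) = 673394260*(-48661) = -32768038085860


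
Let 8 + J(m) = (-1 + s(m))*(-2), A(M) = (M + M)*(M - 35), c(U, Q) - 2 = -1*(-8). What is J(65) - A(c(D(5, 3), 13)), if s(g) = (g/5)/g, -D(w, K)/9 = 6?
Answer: 2468/5 ≈ 493.60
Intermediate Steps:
D(w, K) = -54 (D(w, K) = -9*6 = -54)
c(U, Q) = 10 (c(U, Q) = 2 - 1*(-8) = 2 + 8 = 10)
A(M) = 2*M*(-35 + M) (A(M) = (2*M)*(-35 + M) = 2*M*(-35 + M))
s(g) = ⅕ (s(g) = (g*(⅕))/g = (g/5)/g = ⅕)
J(m) = -32/5 (J(m) = -8 + (-1 + ⅕)*(-2) = -8 - ⅘*(-2) = -8 + 8/5 = -32/5)
J(65) - A(c(D(5, 3), 13)) = -32/5 - 2*10*(-35 + 10) = -32/5 - 2*10*(-25) = -32/5 - 1*(-500) = -32/5 + 500 = 2468/5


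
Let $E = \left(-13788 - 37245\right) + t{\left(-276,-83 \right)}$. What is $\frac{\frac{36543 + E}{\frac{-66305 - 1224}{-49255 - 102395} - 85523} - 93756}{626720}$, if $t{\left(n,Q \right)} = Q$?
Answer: $- \frac{607982901347913}{4064121085124560} \approx -0.1496$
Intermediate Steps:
$E = -51116$ ($E = \left(-13788 - 37245\right) - 83 = -51033 - 83 = -51116$)
$\frac{\frac{36543 + E}{\frac{-66305 - 1224}{-49255 - 102395} - 85523} - 93756}{626720} = \frac{\frac{36543 - 51116}{\frac{-66305 - 1224}{-49255 - 102395} - 85523} - 93756}{626720} = \left(- \frac{14573}{- \frac{67529}{-151650} - 85523} - 93756\right) \frac{1}{626720} = \left(- \frac{14573}{\left(-67529\right) \left(- \frac{1}{151650}\right) - 85523} - 93756\right) \frac{1}{626720} = \left(- \frac{14573}{\frac{67529}{151650} - 85523} - 93756\right) \frac{1}{626720} = \left(- \frac{14573}{- \frac{12969495421}{151650}} - 93756\right) \frac{1}{626720} = \left(\left(-14573\right) \left(- \frac{151650}{12969495421}\right) - 93756\right) \frac{1}{626720} = \left(\frac{2209995450}{12969495421} - 93756\right) \frac{1}{626720} = \left(- \frac{1215965802695826}{12969495421}\right) \frac{1}{626720} = - \frac{607982901347913}{4064121085124560}$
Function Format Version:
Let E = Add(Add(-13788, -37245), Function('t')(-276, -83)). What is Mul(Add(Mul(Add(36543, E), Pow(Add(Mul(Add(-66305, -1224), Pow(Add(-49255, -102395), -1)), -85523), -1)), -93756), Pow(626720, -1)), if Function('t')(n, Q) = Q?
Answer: Rational(-607982901347913, 4064121085124560) ≈ -0.14960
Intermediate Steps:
E = -51116 (E = Add(Add(-13788, -37245), -83) = Add(-51033, -83) = -51116)
Mul(Add(Mul(Add(36543, E), Pow(Add(Mul(Add(-66305, -1224), Pow(Add(-49255, -102395), -1)), -85523), -1)), -93756), Pow(626720, -1)) = Mul(Add(Mul(Add(36543, -51116), Pow(Add(Mul(Add(-66305, -1224), Pow(Add(-49255, -102395), -1)), -85523), -1)), -93756), Pow(626720, -1)) = Mul(Add(Mul(-14573, Pow(Add(Mul(-67529, Pow(-151650, -1)), -85523), -1)), -93756), Rational(1, 626720)) = Mul(Add(Mul(-14573, Pow(Add(Mul(-67529, Rational(-1, 151650)), -85523), -1)), -93756), Rational(1, 626720)) = Mul(Add(Mul(-14573, Pow(Add(Rational(67529, 151650), -85523), -1)), -93756), Rational(1, 626720)) = Mul(Add(Mul(-14573, Pow(Rational(-12969495421, 151650), -1)), -93756), Rational(1, 626720)) = Mul(Add(Mul(-14573, Rational(-151650, 12969495421)), -93756), Rational(1, 626720)) = Mul(Add(Rational(2209995450, 12969495421), -93756), Rational(1, 626720)) = Mul(Rational(-1215965802695826, 12969495421), Rational(1, 626720)) = Rational(-607982901347913, 4064121085124560)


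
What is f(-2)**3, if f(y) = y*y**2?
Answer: -512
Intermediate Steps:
f(y) = y**3
f(-2)**3 = ((-2)**3)**3 = (-8)**3 = -512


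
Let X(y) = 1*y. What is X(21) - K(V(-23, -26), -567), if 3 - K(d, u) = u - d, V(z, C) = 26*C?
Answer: 127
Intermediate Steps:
X(y) = y
K(d, u) = 3 + d - u (K(d, u) = 3 - (u - d) = 3 + (d - u) = 3 + d - u)
X(21) - K(V(-23, -26), -567) = 21 - (3 + 26*(-26) - 1*(-567)) = 21 - (3 - 676 + 567) = 21 - 1*(-106) = 21 + 106 = 127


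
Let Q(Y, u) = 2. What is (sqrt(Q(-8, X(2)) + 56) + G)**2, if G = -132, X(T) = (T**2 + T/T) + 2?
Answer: (132 - sqrt(58))**2 ≈ 15471.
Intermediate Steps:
X(T) = 3 + T**2 (X(T) = (T**2 + 1) + 2 = (1 + T**2) + 2 = 3 + T**2)
(sqrt(Q(-8, X(2)) + 56) + G)**2 = (sqrt(2 + 56) - 132)**2 = (sqrt(58) - 132)**2 = (-132 + sqrt(58))**2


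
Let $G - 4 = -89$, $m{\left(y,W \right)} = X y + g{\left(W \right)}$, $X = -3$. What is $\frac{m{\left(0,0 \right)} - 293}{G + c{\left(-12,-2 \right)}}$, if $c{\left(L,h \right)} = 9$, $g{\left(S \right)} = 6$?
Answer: $\frac{287}{76} \approx 3.7763$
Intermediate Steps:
$m{\left(y,W \right)} = 6 - 3 y$ ($m{\left(y,W \right)} = - 3 y + 6 = 6 - 3 y$)
$G = -85$ ($G = 4 - 89 = -85$)
$\frac{m{\left(0,0 \right)} - 293}{G + c{\left(-12,-2 \right)}} = \frac{\left(6 - 0\right) - 293}{-85 + 9} = \frac{\left(6 + 0\right) - 293}{-76} = \left(6 - 293\right) \left(- \frac{1}{76}\right) = \left(-287\right) \left(- \frac{1}{76}\right) = \frac{287}{76}$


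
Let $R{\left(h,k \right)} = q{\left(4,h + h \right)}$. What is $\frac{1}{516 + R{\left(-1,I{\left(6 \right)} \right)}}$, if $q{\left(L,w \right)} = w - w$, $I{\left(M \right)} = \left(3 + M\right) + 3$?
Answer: $\frac{1}{516} \approx 0.001938$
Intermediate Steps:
$I{\left(M \right)} = 6 + M$
$q{\left(L,w \right)} = 0$
$R{\left(h,k \right)} = 0$
$\frac{1}{516 + R{\left(-1,I{\left(6 \right)} \right)}} = \frac{1}{516 + 0} = \frac{1}{516}$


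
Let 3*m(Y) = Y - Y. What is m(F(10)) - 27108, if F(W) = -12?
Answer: -27108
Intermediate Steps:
m(Y) = 0 (m(Y) = (Y - Y)/3 = (1/3)*0 = 0)
m(F(10)) - 27108 = 0 - 27108 = -27108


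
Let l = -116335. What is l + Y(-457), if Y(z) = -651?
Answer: -116986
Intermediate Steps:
l + Y(-457) = -116335 - 651 = -116986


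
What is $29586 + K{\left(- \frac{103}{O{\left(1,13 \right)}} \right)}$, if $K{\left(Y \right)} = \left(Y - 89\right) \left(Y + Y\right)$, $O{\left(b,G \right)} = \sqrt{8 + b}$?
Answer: $\frac{342494}{9} \approx 38055.0$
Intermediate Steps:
$K{\left(Y \right)} = 2 Y \left(-89 + Y\right)$ ($K{\left(Y \right)} = \left(-89 + Y\right) 2 Y = 2 Y \left(-89 + Y\right)$)
$29586 + K{\left(- \frac{103}{O{\left(1,13 \right)}} \right)} = 29586 + 2 \left(- \frac{103}{\sqrt{8 + 1}}\right) \left(-89 - \frac{103}{\sqrt{8 + 1}}\right) = 29586 + 2 \left(- \frac{103}{\sqrt{9}}\right) \left(-89 - \frac{103}{\sqrt{9}}\right) = 29586 + 2 \left(- \frac{103}{3}\right) \left(-89 - \frac{103}{3}\right) = 29586 + 2 \left(- \frac{103}{3}\right) \left(- \frac{370}{3}\right) = 29586 + \frac{76220}{9} = \frac{342494}{9}$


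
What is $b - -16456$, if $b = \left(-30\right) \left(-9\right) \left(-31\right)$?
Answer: $8086$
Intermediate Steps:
$b = -8370$ ($b = 270 \left(-31\right) = -8370$)
$b - -16456 = -8370 - -16456 = -8370 + 16456 = 8086$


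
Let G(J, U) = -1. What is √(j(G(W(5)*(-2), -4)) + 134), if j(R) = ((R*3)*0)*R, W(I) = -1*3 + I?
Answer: √134 ≈ 11.576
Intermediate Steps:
W(I) = -3 + I
j(R) = 0 (j(R) = ((3*R)*0)*R = 0*R = 0)
√(j(G(W(5)*(-2), -4)) + 134) = √(0 + 134) = √134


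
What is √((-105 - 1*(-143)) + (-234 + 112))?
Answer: 2*I*√21 ≈ 9.1651*I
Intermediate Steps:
√((-105 - 1*(-143)) + (-234 + 112)) = √((-105 + 143) - 122) = √(38 - 122) = √(-84) = 2*I*√21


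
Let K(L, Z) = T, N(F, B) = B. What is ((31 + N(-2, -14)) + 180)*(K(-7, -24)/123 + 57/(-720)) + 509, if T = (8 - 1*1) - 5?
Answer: 4886617/9840 ≈ 496.61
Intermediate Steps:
T = 2 (T = (8 - 1) - 5 = 7 - 5 = 2)
K(L, Z) = 2
((31 + N(-2, -14)) + 180)*(K(-7, -24)/123 + 57/(-720)) + 509 = ((31 - 14) + 180)*(2/123 + 57/(-720)) + 509 = (17 + 180)*(2*(1/123) + 57*(-1/720)) + 509 = 197*(2/123 - 19/240) + 509 = 197*(-619/9840) + 509 = -121943/9840 + 509 = 4886617/9840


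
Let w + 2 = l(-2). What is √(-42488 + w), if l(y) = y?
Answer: 2*I*√10623 ≈ 206.14*I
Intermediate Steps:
w = -4 (w = -2 - 2 = -4)
√(-42488 + w) = √(-42488 - 4) = √(-42492) = 2*I*√10623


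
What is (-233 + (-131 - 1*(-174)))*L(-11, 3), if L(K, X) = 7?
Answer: -1330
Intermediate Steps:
(-233 + (-131 - 1*(-174)))*L(-11, 3) = (-233 + (-131 - 1*(-174)))*7 = (-233 + (-131 + 174))*7 = (-233 + 43)*7 = -190*7 = -1330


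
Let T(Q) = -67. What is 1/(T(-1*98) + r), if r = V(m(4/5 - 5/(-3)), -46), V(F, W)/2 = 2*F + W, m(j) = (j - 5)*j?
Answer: -225/41399 ≈ -0.0054349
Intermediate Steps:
m(j) = j*(-5 + j) (m(j) = (-5 + j)*j = j*(-5 + j))
V(F, W) = 2*W + 4*F (V(F, W) = 2*(2*F + W) = 2*(W + 2*F) = 2*W + 4*F)
r = -26324/225 (r = 2*(-46) + 4*((4/5 - 5/(-3))*(-5 + (4/5 - 5/(-3)))) = -92 + 4*((4*(⅕) - 5*(-⅓))*(-5 + (4*(⅕) - 5*(-⅓)))) = -92 + 4*((⅘ + 5/3)*(-5 + (⅘ + 5/3))) = -92 + 4*(37*(-5 + 37/15)/15) = -92 + 4*((37/15)*(-38/15)) = -92 + 4*(-1406/225) = -92 - 5624/225 = -26324/225 ≈ -117.00)
1/(T(-1*98) + r) = 1/(-67 - 26324/225) = 1/(-41399/225) = -225/41399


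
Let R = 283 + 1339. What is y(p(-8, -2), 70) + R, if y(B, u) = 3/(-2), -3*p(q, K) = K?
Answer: 3241/2 ≈ 1620.5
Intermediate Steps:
p(q, K) = -K/3
y(B, u) = -3/2 (y(B, u) = 3*(-½) = -3/2)
R = 1622
y(p(-8, -2), 70) + R = -3/2 + 1622 = 3241/2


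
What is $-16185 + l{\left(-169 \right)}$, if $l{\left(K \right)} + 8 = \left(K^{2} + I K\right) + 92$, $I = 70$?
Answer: $630$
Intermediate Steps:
$l{\left(K \right)} = 84 + K^{2} + 70 K$ ($l{\left(K \right)} = -8 + \left(\left(K^{2} + 70 K\right) + 92\right) = -8 + \left(92 + K^{2} + 70 K\right) = 84 + K^{2} + 70 K$)
$-16185 + l{\left(-169 \right)} = -16185 + \left(84 + \left(-169\right)^{2} + 70 \left(-169\right)\right) = -16185 + \left(84 + 28561 - 11830\right) = -16185 + 16815 = 630$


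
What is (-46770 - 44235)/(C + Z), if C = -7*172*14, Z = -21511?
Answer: 30335/12789 ≈ 2.3720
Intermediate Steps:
C = -16856 (C = -1204*14 = -16856)
(-46770 - 44235)/(C + Z) = (-46770 - 44235)/(-16856 - 21511) = -91005/(-38367) = -91005*(-1/38367) = 30335/12789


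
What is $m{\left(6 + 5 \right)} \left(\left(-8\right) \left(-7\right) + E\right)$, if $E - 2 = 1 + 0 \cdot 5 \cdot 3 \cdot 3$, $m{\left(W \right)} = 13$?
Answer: $767$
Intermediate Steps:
$E = 3$ ($E = 2 + \left(1 + 0 \cdot 5 \cdot 3 \cdot 3\right) = 2 + \left(1 + 0 \cdot 3 \cdot 3\right) = 2 + \left(1 + 0 \cdot 3\right) = 2 + \left(1 + 0\right) = 2 + 1 = 3$)
$m{\left(6 + 5 \right)} \left(\left(-8\right) \left(-7\right) + E\right) = 13 \left(\left(-8\right) \left(-7\right) + 3\right) = 13 \left(56 + 3\right) = 13 \cdot 59 = 767$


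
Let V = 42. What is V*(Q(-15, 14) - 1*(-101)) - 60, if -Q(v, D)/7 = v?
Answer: 8592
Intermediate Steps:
Q(v, D) = -7*v
V*(Q(-15, 14) - 1*(-101)) - 60 = 42*(-7*(-15) - 1*(-101)) - 60 = 42*(105 + 101) - 60 = 42*206 - 60 = 8652 - 60 = 8592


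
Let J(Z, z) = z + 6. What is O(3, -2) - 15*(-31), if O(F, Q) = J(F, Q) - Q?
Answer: 471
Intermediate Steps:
J(Z, z) = 6 + z
O(F, Q) = 6 (O(F, Q) = (6 + Q) - Q = 6)
O(3, -2) - 15*(-31) = 6 - 15*(-31) = 6 + 465 = 471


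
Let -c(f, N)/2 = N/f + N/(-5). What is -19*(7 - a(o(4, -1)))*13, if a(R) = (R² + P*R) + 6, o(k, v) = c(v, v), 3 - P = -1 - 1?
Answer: -44707/25 ≈ -1788.3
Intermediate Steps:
P = 5 (P = 3 - (-1 - 1) = 3 - 1*(-2) = 3 + 2 = 5)
c(f, N) = 2*N/5 - 2*N/f (c(f, N) = -2*(N/f + N/(-5)) = -2*(N/f + N*(-⅕)) = -2*(N/f - N/5) = -2*(-N/5 + N/f) = 2*N/5 - 2*N/f)
o(k, v) = -2 + 2*v/5 (o(k, v) = 2*v*(-5 + v)/(5*v) = -2 + 2*v/5)
a(R) = 6 + R² + 5*R (a(R) = (R² + 5*R) + 6 = 6 + R² + 5*R)
-19*(7 - a(o(4, -1)))*13 = -19*(7 - (6 + (-2 + (⅖)*(-1))² + 5*(-2 + (⅖)*(-1))))*13 = -19*(7 - (6 + (-2 - ⅖)² + 5*(-2 - ⅖)))*13 = -19*(7 - (6 + (-12/5)² + 5*(-12/5)))*13 = -19*(7 - (6 + 144/25 - 12))*13 = -19*(7 - 1*(-6/25))*13 = -19*(7 + 6/25)*13 = -19*181/25*13 = -3439/25*13 = -44707/25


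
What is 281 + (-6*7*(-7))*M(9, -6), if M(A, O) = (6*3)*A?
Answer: 47909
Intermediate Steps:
M(A, O) = 18*A
281 + (-6*7*(-7))*M(9, -6) = 281 + (-6*7*(-7))*(18*9) = 281 - 42*(-7)*162 = 281 + 294*162 = 281 + 47628 = 47909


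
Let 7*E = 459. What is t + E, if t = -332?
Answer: -1865/7 ≈ -266.43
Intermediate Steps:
E = 459/7 (E = (1/7)*459 = 459/7 ≈ 65.571)
t + E = -332 + 459/7 = -1865/7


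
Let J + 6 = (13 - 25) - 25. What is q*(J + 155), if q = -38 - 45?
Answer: -9296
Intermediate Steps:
J = -43 (J = -6 + ((13 - 25) - 25) = -6 + (-12 - 25) = -6 - 37 = -43)
q = -83
q*(J + 155) = -83*(-43 + 155) = -83*112 = -9296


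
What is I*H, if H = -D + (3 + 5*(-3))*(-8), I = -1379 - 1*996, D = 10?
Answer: -204250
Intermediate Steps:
I = -2375 (I = -1379 - 996 = -2375)
H = 86 (H = -1*10 + (3 + 5*(-3))*(-8) = -10 + (3 - 15)*(-8) = -10 - 12*(-8) = -10 + 96 = 86)
I*H = -2375*86 = -204250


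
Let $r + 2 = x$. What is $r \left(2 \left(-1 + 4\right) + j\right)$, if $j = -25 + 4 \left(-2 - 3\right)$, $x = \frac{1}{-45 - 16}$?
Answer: $\frac{4797}{61} \approx 78.639$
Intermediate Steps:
$x = - \frac{1}{61}$ ($x = \frac{1}{-61} = - \frac{1}{61} \approx -0.016393$)
$r = - \frac{123}{61}$ ($r = -2 - \frac{1}{61} = - \frac{123}{61} \approx -2.0164$)
$j = -45$ ($j = -25 + 4 \left(-5\right) = -25 - 20 = -45$)
$r \left(2 \left(-1 + 4\right) + j\right) = - \frac{123 \left(2 \left(-1 + 4\right) - 45\right)}{61} = - \frac{123 \left(2 \cdot 3 - 45\right)}{61} = - \frac{123 \left(6 - 45\right)}{61} = \left(- \frac{123}{61}\right) \left(-39\right) = \frac{4797}{61}$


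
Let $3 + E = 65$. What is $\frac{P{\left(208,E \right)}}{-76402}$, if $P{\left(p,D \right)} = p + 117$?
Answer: $- \frac{325}{76402} \approx -0.0042538$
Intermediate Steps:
$E = 62$ ($E = -3 + 65 = 62$)
$P{\left(p,D \right)} = 117 + p$
$\frac{P{\left(208,E \right)}}{-76402} = \frac{117 + 208}{-76402} = 325 \left(- \frac{1}{76402}\right) = - \frac{325}{76402}$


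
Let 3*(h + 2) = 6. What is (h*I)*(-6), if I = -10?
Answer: 0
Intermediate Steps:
h = 0 (h = -2 + (1/3)*6 = -2 + 2 = 0)
(h*I)*(-6) = (0*(-10))*(-6) = 0*(-6) = 0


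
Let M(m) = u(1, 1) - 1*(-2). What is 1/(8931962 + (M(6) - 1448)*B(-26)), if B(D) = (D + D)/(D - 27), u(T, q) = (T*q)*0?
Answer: 53/473318794 ≈ 1.1198e-7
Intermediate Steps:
u(T, q) = 0
B(D) = 2*D/(-27 + D) (B(D) = (2*D)/(-27 + D) = 2*D/(-27 + D))
M(m) = 2 (M(m) = 0 - 1*(-2) = 0 + 2 = 2)
1/(8931962 + (M(6) - 1448)*B(-26)) = 1/(8931962 + (2 - 1448)*(2*(-26)/(-27 - 26))) = 1/(8931962 - 2892*(-26)/(-53)) = 1/(8931962 - 2892*(-26)*(-1)/53) = 1/(8931962 - 1446*52/53) = 1/(8931962 - 75192/53) = 1/(473318794/53) = 53/473318794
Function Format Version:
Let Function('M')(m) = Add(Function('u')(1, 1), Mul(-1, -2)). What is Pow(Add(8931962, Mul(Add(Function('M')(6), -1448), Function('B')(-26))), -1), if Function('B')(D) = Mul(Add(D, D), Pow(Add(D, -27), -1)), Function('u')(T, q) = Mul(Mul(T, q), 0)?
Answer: Rational(53, 473318794) ≈ 1.1198e-7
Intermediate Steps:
Function('u')(T, q) = 0
Function('B')(D) = Mul(2, D, Pow(Add(-27, D), -1)) (Function('B')(D) = Mul(Mul(2, D), Pow(Add(-27, D), -1)) = Mul(2, D, Pow(Add(-27, D), -1)))
Function('M')(m) = 2 (Function('M')(m) = Add(0, Mul(-1, -2)) = Add(0, 2) = 2)
Pow(Add(8931962, Mul(Add(Function('M')(6), -1448), Function('B')(-26))), -1) = Pow(Add(8931962, Mul(Add(2, -1448), Mul(2, -26, Pow(Add(-27, -26), -1)))), -1) = Pow(Add(8931962, Mul(-1446, Mul(2, -26, Pow(-53, -1)))), -1) = Pow(Add(8931962, Mul(-1446, Mul(2, -26, Rational(-1, 53)))), -1) = Pow(Add(8931962, Mul(-1446, Rational(52, 53))), -1) = Pow(Add(8931962, Rational(-75192, 53)), -1) = Pow(Rational(473318794, 53), -1) = Rational(53, 473318794)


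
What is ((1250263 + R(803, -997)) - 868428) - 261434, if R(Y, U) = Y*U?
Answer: -680190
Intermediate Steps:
R(Y, U) = U*Y
((1250263 + R(803, -997)) - 868428) - 261434 = ((1250263 - 997*803) - 868428) - 261434 = ((1250263 - 800591) - 868428) - 261434 = (449672 - 868428) - 261434 = -418756 - 261434 = -680190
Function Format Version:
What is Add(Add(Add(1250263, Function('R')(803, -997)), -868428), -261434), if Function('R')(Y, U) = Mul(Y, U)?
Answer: -680190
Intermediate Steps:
Function('R')(Y, U) = Mul(U, Y)
Add(Add(Add(1250263, Function('R')(803, -997)), -868428), -261434) = Add(Add(Add(1250263, Mul(-997, 803)), -868428), -261434) = Add(Add(Add(1250263, -800591), -868428), -261434) = Add(Add(449672, -868428), -261434) = Add(-418756, -261434) = -680190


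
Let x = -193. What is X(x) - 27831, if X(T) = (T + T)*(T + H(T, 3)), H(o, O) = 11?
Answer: 42421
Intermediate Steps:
X(T) = 2*T*(11 + T) (X(T) = (T + T)*(T + 11) = (2*T)*(11 + T) = 2*T*(11 + T))
X(x) - 27831 = 2*(-193)*(11 - 193) - 27831 = 2*(-193)*(-182) - 27831 = 70252 - 27831 = 42421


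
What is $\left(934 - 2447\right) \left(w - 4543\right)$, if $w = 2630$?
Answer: $2894369$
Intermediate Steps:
$\left(934 - 2447\right) \left(w - 4543\right) = \left(934 - 2447\right) \left(2630 - 4543\right) = \left(-1513\right) \left(-1913\right) = 2894369$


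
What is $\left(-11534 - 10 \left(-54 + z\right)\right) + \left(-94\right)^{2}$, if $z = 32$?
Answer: $-2478$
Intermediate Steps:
$\left(-11534 - 10 \left(-54 + z\right)\right) + \left(-94\right)^{2} = \left(-11534 - 10 \left(-54 + 32\right)\right) + \left(-94\right)^{2} = \left(-11534 - -220\right) + 8836 = \left(-11534 + 220\right) + 8836 = -11314 + 8836 = -2478$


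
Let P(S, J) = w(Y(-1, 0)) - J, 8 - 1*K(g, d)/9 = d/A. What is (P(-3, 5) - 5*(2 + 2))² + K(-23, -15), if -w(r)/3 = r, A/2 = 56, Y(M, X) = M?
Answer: 62407/112 ≈ 557.21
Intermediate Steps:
A = 112 (A = 2*56 = 112)
w(r) = -3*r
K(g, d) = 72 - 9*d/112
P(S, J) = 3 - J (P(S, J) = -3*(-1) - J = 3 - J)
(P(-3, 5) - 5*(2 + 2))² + K(-23, -15) = ((3 - 1*5) - 5*(2 + 2))² + (72 - 9/112*(-15)) = ((3 - 5) - 5*4)² + (72 + 135/112) = (-2 - 20)² + 8199/112 = (-22)² + 8199/112 = 484 + 8199/112 = 62407/112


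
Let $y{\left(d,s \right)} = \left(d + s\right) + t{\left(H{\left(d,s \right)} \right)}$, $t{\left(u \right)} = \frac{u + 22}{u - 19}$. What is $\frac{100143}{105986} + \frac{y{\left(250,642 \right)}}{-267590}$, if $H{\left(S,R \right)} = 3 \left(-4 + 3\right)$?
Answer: $\frac{58746198261}{62393746228} \approx 0.94154$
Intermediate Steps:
$H{\left(S,R \right)} = -3$ ($H{\left(S,R \right)} = 3 \left(-1\right) = -3$)
$t{\left(u \right)} = \frac{22 + u}{-19 + u}$
$y{\left(d,s \right)} = - \frac{19}{22} + d + s$ ($y{\left(d,s \right)} = \left(d + s\right) + \frac{22 - 3}{-19 - 3} = \left(d + s\right) + \frac{1}{-22} \cdot 19 = \left(d + s\right) - \frac{19}{22} = - \frac{19}{22} + d + s$)
$\frac{100143}{105986} + \frac{y{\left(250,642 \right)}}{-267590} = \frac{100143}{105986} + \frac{- \frac{19}{22} + 250 + 642}{-267590} = 100143 \cdot \frac{1}{105986} + \frac{19605}{22} \left(- \frac{1}{267590}\right) = \frac{100143}{105986} - \frac{3921}{1177396} = \frac{58746198261}{62393746228}$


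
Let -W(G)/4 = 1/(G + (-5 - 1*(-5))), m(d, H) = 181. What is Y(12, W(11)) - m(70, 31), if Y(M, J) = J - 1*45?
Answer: -2490/11 ≈ -226.36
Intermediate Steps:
W(G) = -4/G (W(G) = -4/(G + (-5 - 1*(-5))) = -4/(G + (-5 + 5)) = -4/(G + 0) = -4/G)
Y(M, J) = -45 + J (Y(M, J) = J - 45 = -45 + J)
Y(12, W(11)) - m(70, 31) = (-45 - 4/11) - 1*181 = (-45 - 4*1/11) - 181 = (-45 - 4/11) - 181 = -499/11 - 181 = -2490/11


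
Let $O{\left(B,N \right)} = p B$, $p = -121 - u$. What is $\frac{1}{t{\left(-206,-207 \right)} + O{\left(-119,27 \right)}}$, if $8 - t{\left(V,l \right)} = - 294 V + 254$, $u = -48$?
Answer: $- \frac{1}{52123} \approx -1.9185 \cdot 10^{-5}$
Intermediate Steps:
$t{\left(V,l \right)} = -246 + 294 V$ ($t{\left(V,l \right)} = 8 - \left(- 294 V + 254\right) = 8 - \left(254 - 294 V\right) = 8 + \left(-254 + 294 V\right) = -246 + 294 V$)
$p = -73$ ($p = -121 - -48 = -121 + 48 = -73$)
$O{\left(B,N \right)} = - 73 B$
$\frac{1}{t{\left(-206,-207 \right)} + O{\left(-119,27 \right)}} = \frac{1}{\left(-246 + 294 \left(-206\right)\right) - -8687} = \frac{1}{\left(-246 - 60564\right) + 8687} = \frac{1}{-60810 + 8687} = \frac{1}{-52123} = - \frac{1}{52123}$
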